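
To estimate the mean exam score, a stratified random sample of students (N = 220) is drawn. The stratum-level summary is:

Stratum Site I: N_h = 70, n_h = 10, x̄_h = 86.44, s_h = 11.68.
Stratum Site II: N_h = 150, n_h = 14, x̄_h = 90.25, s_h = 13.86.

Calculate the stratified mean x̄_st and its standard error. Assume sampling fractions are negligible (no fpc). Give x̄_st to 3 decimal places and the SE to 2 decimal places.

x̄_st ≈ 89.038, SE ≈ 2.79

x̄_st = Σ W_h x̄_h = (70·86.44 + 150·90.25)/220 = 89.03773
V̂(x̄_st) = Σ W_h² s_h²/n_h, with W_h = N_h/N and N = 220:
  stratum Site I: (70/220)²·11.68²/10 = 1.38114
  stratum Site II: (150/220)²·13.86²/14 = 6.37875
V̂(x̄_st) = 7.75989
SE(x̄_st) = √7.75989 = 2.78566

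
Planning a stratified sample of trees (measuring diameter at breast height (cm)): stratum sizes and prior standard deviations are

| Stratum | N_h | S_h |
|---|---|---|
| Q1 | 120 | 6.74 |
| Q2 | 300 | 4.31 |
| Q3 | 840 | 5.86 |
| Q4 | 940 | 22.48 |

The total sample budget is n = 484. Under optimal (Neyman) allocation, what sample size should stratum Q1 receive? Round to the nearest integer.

14

Neyman allocation: n_h = n · N_h S_h / Σ N_i S_i, with n = 484.
  stratum Q1: N_h·S_h = 120·6.74 = 808.80
  stratum Q2: N_h·S_h = 300·4.31 = 1293.00
  stratum Q3: N_h·S_h = 840·5.86 = 4922.40
  stratum Q4: N_h·S_h = 940·22.48 = 21131.20
Σ N_h S_h = 28155.40
n for stratum Q1 = 484·808.80/28155.40 = 13.904 → 14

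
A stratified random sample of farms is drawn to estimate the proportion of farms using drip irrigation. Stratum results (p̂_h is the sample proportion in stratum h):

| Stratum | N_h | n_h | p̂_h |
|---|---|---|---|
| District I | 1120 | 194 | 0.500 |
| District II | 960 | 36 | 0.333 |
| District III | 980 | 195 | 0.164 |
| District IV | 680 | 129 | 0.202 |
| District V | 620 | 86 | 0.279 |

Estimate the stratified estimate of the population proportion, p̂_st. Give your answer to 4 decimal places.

p̂_st ≈ 0.3098

N = 4360; stratum weights W_h = N_h/N.
p̂_st = Σ W_h p̂_h = (1120·0.500 + 960·0.333 + 980·0.164 + 680·0.202 + 620·0.279)/4360 = 0.30980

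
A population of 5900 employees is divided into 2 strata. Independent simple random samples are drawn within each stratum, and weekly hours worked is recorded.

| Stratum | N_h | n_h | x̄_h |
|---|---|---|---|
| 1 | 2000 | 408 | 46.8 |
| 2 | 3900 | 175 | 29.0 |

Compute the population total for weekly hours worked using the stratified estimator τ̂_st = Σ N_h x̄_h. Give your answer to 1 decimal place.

τ̂_st = Σ N_h x̄_h = 2000·46.8 + 3900·29.0 = 206700.0

τ̂_st ≈ 206700.0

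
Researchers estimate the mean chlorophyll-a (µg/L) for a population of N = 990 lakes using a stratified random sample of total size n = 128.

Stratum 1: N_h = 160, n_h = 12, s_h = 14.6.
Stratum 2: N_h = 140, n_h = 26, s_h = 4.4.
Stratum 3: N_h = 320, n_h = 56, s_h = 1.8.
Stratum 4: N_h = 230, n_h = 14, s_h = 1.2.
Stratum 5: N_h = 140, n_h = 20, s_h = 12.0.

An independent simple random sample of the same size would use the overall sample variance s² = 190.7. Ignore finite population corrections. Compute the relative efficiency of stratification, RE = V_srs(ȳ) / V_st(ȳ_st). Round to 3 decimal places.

RE ≈ 2.348

V̂(ȳ_st) = Σ W_h² s_h²/n_h, with W_h = N_h/N and N = 990:
  stratum 1: (160/990)²·14.6²/12 = 0.463974
  stratum 2: (140/990)²·4.4²/26 = 0.0148908
  stratum 3: (320/990)²·1.8²/56 = 0.00604486
  stratum 4: (230/990)²·1.2²/14 = 0.00555162
  stratum 5: (140/990)²·12.0²/20 = 0.143985
V_st = 0.634447
V_srs = s²/n = 190.7/128 = 1.48984
Relative efficiency = V_srs / V_st = 1.48984/0.634447 = 2.3483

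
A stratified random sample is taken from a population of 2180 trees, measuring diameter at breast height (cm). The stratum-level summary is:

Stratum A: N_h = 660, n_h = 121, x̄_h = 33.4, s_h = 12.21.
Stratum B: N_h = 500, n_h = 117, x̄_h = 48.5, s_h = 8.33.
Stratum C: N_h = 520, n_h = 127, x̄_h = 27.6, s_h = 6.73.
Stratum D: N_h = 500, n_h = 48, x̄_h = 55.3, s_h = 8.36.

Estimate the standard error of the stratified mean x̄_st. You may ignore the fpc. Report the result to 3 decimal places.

SE(x̄_st) ≈ 0.491

V̂(x̄_st) = Σ W_h² s_h²/n_h, with W_h = N_h/N and N = 2180:
  stratum A: (660/2180)²·12.21²/121 = 0.112933
  stratum B: (500/2180)²·8.33²/117 = 0.0311983
  stratum C: (520/2180)²·6.73²/127 = 0.0202918
  stratum D: (500/2180)²·8.36²/48 = 0.0765946
V̂(x̄_st) = 0.241018
SE(x̄_st) = √0.241018 = 0.490936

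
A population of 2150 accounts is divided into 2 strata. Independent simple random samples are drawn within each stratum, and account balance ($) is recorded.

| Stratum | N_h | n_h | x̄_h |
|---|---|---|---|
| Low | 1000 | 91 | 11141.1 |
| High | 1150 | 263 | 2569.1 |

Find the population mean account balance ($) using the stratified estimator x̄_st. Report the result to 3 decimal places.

N = Σ N_h = 2150. Stratum weights W_h = N_h/N.
x̄_st = (1000·11141.1 + 1150·2569.1) / 2150 = 6556.07674

x̄_st ≈ 6556.077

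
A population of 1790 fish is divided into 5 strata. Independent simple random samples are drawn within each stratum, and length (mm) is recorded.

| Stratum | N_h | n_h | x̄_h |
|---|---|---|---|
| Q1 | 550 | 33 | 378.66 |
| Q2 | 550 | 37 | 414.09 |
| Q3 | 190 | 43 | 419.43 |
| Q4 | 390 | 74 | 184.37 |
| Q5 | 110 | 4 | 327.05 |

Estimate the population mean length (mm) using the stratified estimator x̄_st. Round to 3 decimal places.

N = Σ N_h = 1790. Stratum weights W_h = N_h/N.
x̄_st = (550·378.66 + 550·414.09 + 190·419.43 + 390·184.37 + 110·327.05) / 1790 = 348.37095

x̄_st ≈ 348.371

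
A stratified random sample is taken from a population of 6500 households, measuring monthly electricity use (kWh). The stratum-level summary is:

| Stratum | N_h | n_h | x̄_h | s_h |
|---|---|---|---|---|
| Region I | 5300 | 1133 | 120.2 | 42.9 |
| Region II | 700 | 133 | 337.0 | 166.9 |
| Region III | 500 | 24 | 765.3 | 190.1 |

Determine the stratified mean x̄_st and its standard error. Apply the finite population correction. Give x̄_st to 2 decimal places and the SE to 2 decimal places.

x̄_st = Σ W_h x̄_h = (5300·120.2 + 700·337.0 + 500·765.3)/6500 = 193.17077
V̂(x̄_st) = Σ W_h² (1 − n_h/N_h) s_h²/n_h, with W_h = N_h/N and N = 6500:
  stratum Region I: (5300/6500)²·(1 − 1133/5300)·42.9²/1133 = 0.849097
  stratum Region II: (700/6500)²·(1 − 133/700)·166.9²/133 = 1.9675
  stratum Region III: (500/6500)²·(1 − 24/500)·190.1²/24 = 8.4821
V̂(x̄_st) = 11.2987
SE(x̄_st) = √11.2987 = 3.36135

x̄_st ≈ 193.17, SE ≈ 3.36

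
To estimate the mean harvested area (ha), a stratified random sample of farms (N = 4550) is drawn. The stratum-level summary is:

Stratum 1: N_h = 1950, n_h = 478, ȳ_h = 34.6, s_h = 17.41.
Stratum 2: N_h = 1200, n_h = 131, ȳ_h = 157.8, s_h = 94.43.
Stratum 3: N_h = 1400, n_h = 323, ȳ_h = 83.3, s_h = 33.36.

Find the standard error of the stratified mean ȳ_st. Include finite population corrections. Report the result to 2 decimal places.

V̂(ȳ_st) = Σ W_h² (1 − n_h/N_h) s_h²/n_h, with W_h = N_h/N and N = 4550:
  stratum 1: (1950/4550)²·(1 − 478/1950)·17.41²/478 = 0.0879203
  stratum 2: (1200/4550)²·(1 − 131/1200)·94.43²/131 = 4.21779
  stratum 3: (1400/4550)²·(1 − 323/1400)·33.36²/323 = 0.25094
V̂(ȳ_st) = 4.55665
SE(ȳ_st) = √4.55665 = 2.13463

SE(ȳ_st) ≈ 2.13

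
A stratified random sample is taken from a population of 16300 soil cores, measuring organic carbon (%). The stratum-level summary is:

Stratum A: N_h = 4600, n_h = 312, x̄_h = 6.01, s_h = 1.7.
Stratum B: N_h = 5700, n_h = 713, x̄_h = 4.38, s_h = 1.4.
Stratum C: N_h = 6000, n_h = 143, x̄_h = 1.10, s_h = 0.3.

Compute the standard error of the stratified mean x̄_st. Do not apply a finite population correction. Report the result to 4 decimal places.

V̂(x̄_st) = Σ W_h² s_h²/n_h, with W_h = N_h/N and N = 16300:
  stratum A: (4600/16300)²·1.7²/312 = 0.000737707
  stratum B: (5700/16300)²·1.4²/713 = 0.000336156
  stratum C: (6000/16300)²·0.3²/143 = 8.52774e-05
V̂(x̄_st) = 0.00115914
SE(x̄_st) = √0.00115914 = 0.0340461

SE(x̄_st) ≈ 0.0340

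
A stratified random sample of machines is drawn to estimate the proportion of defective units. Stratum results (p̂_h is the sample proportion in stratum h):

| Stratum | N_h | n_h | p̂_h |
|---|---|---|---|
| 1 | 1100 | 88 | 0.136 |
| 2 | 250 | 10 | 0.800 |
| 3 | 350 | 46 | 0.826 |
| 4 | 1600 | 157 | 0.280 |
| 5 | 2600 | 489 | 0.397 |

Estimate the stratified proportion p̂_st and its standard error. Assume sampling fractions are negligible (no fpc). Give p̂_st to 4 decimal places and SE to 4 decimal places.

N = 5900; stratum weights W_h = N_h/N.
p̂_st = Σ W_h p̂_h = (1100·0.136 + 250·0.800 + 350·0.826 + 1600·0.280 + 2600·0.397)/5900 = 0.35914
V̂(p̂_st) = Σ W_h² p̂_h(1−p̂_h)/(n_h−1):
  stratum 1: (1100/5900)²·0.136·0.864/87 = 4.69477e-05
  stratum 2: (250/5900)²·0.800·0.200/9 = 3.19193e-05
  stratum 3: (350/5900)²·0.826·0.174/45 = 1.12395e-05
  stratum 4: (1600/5900)²·0.280·0.720/156 = 9.5039e-05
  stratum 5: (2600/5900)²·0.397·0.603/488 = 9.52644e-05
V̂(p̂_st) = 0.00028041; SE = √V̂ = 0.0167454

p̂_st ≈ 0.3591, SE ≈ 0.0167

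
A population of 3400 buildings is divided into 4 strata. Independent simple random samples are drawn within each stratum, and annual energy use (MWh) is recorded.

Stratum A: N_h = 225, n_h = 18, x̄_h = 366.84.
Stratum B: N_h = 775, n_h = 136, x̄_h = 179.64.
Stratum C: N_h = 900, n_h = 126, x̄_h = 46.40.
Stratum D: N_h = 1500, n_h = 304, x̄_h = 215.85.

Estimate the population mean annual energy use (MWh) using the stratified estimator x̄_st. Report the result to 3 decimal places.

x̄_st ≈ 172.734

N = Σ N_h = 3400. Stratum weights W_h = N_h/N.
x̄_st = (225·366.84 + 775·179.64 + 900·46.40 + 1500·215.85) / 3400 = 172.73382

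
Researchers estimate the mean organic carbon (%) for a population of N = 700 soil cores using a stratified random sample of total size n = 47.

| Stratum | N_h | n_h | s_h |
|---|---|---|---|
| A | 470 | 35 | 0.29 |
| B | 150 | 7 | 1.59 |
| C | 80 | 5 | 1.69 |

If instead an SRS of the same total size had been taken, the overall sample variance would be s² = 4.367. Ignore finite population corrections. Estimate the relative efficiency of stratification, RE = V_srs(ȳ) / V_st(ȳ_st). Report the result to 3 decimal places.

V̂(ȳ_st) = Σ W_h² s_h²/n_h, with W_h = N_h/N and N = 700:
  stratum A: (470/700)²·0.29²/35 = 0.00108325
  stratum B: (150/700)²·1.59²/7 = 0.0165837
  stratum C: (80/700)²·1.69²/5 = 0.00746083
V_st = 0.0251278
V_srs = s²/n = 4.367/47 = 0.0929149
Relative efficiency = V_srs / V_st = 0.0929149/0.0251278 = 3.6977

RE ≈ 3.698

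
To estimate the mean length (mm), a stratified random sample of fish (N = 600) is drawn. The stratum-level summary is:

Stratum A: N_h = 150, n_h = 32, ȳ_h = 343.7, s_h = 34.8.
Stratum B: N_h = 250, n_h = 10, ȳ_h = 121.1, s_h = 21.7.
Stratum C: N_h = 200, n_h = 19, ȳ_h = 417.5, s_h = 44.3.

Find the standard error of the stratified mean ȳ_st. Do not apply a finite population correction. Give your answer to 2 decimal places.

V̂(ȳ_st) = Σ W_h² s_h²/n_h, with W_h = N_h/N and N = 600:
  stratum A: (150/600)²·34.8²/32 = 2.36531
  stratum B: (250/600)²·21.7²/10 = 8.17517
  stratum C: (200/600)²·44.3²/19 = 11.4765
V̂(ȳ_st) = 22.017
SE(ȳ_st) = √22.017 = 4.69223

SE(ȳ_st) ≈ 4.69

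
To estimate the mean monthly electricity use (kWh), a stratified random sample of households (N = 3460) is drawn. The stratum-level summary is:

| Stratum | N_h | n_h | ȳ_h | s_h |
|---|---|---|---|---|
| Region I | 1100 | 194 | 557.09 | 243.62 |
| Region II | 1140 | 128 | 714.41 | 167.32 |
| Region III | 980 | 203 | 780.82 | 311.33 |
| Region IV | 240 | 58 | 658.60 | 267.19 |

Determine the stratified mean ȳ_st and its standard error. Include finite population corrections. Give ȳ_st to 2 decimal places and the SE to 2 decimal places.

ȳ_st = Σ W_h ȳ_h = (1100·557.09 + 1140·714.41 + 980·780.82 + 240·658.60)/3460 = 679.33353
V̂(ȳ_st) = Σ W_h² (1 − n_h/N_h) s_h²/n_h, with W_h = N_h/N and N = 3460:
  stratum Region I: (1100/3460)²·(1 − 194/1100)·243.62²/194 = 25.4679
  stratum Region II: (1140/3460)²·(1 − 128/1140)·167.32²/128 = 21.0775
  stratum Region III: (980/3460)²·(1 − 203/980)·311.33²/203 = 30.3697
  stratum Region IV: (240/3460)²·(1 − 58/240)·267.19²/58 = 4.491
V̂(ȳ_st) = 81.4061
SE(ȳ_st) = √81.4061 = 9.02253

ȳ_st ≈ 679.33, SE ≈ 9.02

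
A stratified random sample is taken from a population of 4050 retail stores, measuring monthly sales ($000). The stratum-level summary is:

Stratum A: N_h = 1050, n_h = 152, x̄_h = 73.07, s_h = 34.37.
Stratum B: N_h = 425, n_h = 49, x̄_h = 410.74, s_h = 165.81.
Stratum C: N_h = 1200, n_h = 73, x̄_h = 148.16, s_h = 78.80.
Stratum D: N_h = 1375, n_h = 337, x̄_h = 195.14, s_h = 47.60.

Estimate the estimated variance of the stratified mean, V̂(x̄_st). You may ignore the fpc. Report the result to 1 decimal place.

V̂(x̄_st) = Σ W_h² s_h²/n_h, with W_h = N_h/N and N = 4050:
  stratum A: (1050/4050)²·34.37²/152 = 0.522377
  stratum B: (425/4050)²·165.81²/49 = 6.17864
  stratum C: (1200/4050)²·78.80²/73 = 7.46762
  stratum D: (1375/4050)²·47.60²/337 = 0.77496
V̂(x̄_st) = 14.9436

V̂(x̄_st) ≈ 14.9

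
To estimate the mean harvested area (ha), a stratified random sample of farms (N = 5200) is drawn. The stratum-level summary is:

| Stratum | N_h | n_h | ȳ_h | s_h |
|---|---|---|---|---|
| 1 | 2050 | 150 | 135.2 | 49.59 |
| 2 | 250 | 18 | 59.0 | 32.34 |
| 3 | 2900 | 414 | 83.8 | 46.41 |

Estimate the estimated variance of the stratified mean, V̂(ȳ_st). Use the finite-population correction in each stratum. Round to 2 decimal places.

V̂(ȳ_st) ≈ 3.87

V̂(ȳ_st) = Σ W_h² (1 − n_h/N_h) s_h²/n_h, with W_h = N_h/N and N = 5200:
  stratum 1: (2050/5200)²·(1 − 150/2050)·49.59²/150 = 2.36155
  stratum 2: (250/5200)²·(1 − 18/250)·32.34²/18 = 0.124632
  stratum 3: (2900/5200)²·(1 − 414/2900)·46.41²/414 = 1.38712
V̂(ȳ_st) = 3.87331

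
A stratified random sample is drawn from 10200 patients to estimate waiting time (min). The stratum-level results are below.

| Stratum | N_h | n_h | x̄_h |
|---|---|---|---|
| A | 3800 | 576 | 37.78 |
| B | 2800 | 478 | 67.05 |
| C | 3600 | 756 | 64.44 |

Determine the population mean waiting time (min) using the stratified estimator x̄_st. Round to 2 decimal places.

x̄_st ≈ 55.22

N = Σ N_h = 10200. Stratum weights W_h = N_h/N.
x̄_st = (3800·37.78 + 2800·67.05 + 3600·64.44) / 10200 = 55.2243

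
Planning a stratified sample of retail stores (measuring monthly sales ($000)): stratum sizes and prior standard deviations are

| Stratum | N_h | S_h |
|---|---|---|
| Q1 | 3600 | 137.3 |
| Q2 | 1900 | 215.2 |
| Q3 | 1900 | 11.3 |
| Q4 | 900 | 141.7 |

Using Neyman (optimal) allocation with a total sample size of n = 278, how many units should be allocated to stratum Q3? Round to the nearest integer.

Neyman allocation: n_h = n · N_h S_h / Σ N_i S_i, with n = 278.
  stratum Q1: N_h·S_h = 3600·137.3 = 494280.00
  stratum Q2: N_h·S_h = 1900·215.2 = 408880.00
  stratum Q3: N_h·S_h = 1900·11.3 = 21470.00
  stratum Q4: N_h·S_h = 900·141.7 = 127530.00
Σ N_h S_h = 1052160.00
n for stratum Q3 = 278·21470.00/1052160.00 = 5.673 → 6

6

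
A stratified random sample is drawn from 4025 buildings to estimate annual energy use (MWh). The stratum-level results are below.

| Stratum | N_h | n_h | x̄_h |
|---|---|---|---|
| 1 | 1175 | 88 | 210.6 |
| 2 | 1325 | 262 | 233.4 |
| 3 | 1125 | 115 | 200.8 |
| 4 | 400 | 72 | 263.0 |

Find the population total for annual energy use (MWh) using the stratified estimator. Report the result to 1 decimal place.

τ̂_st ≈ 887810.0

τ̂_st = Σ N_h x̄_h = 1175·210.6 + 1325·233.4 + 1125·200.8 + 400·263.0 = 887810.0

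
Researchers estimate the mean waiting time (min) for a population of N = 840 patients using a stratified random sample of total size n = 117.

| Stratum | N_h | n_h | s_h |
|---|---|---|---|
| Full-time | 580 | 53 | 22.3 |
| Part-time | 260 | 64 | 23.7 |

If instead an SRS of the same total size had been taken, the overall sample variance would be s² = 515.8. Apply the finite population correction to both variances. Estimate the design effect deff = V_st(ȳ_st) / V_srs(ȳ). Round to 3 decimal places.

V̂(ȳ_st) = Σ W_h² (1 − n_h/N_h) s_h²/n_h, with W_h = N_h/N and N = 840:
  stratum Full-time: (580/840)²·(1 − 53/580)·22.3²/53 = 4.06456
  stratum Part-time: (260/840)²·(1 − 64/260)·23.7²/64 = 0.633852
V_st = 4.69841
V_srs = (1 − 117/840)·515.8/117 = 3.7945
deff = V_st / V_srs = 4.69841/3.7945 = 1.2382

deff ≈ 1.238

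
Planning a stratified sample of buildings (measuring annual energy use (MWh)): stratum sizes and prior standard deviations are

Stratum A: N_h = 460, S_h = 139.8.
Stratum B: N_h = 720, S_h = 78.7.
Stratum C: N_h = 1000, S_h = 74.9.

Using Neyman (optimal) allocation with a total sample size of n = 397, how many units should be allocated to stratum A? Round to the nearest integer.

Neyman allocation: n_h = n · N_h S_h / Σ N_i S_i, with n = 397.
  stratum A: N_h·S_h = 460·139.8 = 64308.00
  stratum B: N_h·S_h = 720·78.7 = 56664.00
  stratum C: N_h·S_h = 1000·74.9 = 74900.00
Σ N_h S_h = 195872.00
n for stratum A = 397·64308.00/195872.00 = 130.342 → 130

130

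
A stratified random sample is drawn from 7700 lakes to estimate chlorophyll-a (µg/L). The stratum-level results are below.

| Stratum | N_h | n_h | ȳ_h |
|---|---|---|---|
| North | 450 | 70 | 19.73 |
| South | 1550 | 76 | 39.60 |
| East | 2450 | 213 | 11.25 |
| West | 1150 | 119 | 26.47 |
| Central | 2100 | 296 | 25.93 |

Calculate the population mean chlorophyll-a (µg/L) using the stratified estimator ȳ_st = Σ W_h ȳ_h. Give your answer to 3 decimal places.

N = Σ N_h = 7700. Stratum weights W_h = N_h/N.
ȳ_st = (450·19.73 + 1550·39.60 + 2450·11.25 + 1150·26.47 + 2100·25.93) / 7700 = 23.72916

ȳ_st ≈ 23.729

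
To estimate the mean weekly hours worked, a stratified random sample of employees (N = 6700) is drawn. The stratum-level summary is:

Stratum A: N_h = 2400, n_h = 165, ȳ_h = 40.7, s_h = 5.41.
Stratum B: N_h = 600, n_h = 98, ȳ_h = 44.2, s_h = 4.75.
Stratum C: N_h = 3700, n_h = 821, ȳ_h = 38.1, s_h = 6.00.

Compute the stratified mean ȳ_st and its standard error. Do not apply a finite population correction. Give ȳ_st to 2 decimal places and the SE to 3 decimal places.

ȳ_st = Σ W_h ȳ_h = (2400·40.7 + 600·44.2 + 3700·38.1)/6700 = 39.57761
V̂(ȳ_st) = Σ W_h² s_h²/n_h, with W_h = N_h/N and N = 6700:
  stratum A: (2400/6700)²·5.41²/165 = 0.0227606
  stratum B: (600/6700)²·4.75²/98 = 0.00184635
  stratum C: (3700/6700)²·6.00²/821 = 0.0133725
V̂(ȳ_st) = 0.0379795
SE(ȳ_st) = √0.0379795 = 0.194883

ȳ_st ≈ 39.58, SE ≈ 0.195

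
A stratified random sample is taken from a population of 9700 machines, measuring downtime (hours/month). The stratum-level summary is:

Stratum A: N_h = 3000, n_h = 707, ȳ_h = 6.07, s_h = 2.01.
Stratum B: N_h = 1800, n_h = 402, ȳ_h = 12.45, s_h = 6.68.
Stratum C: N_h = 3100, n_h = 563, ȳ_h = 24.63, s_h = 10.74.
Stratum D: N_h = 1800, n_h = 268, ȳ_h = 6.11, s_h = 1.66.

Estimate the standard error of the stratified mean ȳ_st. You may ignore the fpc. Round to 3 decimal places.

SE(ȳ_st) ≈ 0.160

V̂(ȳ_st) = Σ W_h² s_h²/n_h, with W_h = N_h/N and N = 9700:
  stratum A: (3000/9700)²·2.01²/707 = 0.000546603
  stratum B: (1800/9700)²·6.68²/402 = 0.00382233
  stratum C: (3100/9700)²·10.74²/563 = 0.0209257
  stratum D: (1800/9700)²·1.66²/268 = 0.000354065
V̂(ȳ_st) = 0.0256487
SE(ȳ_st) = √0.0256487 = 0.160152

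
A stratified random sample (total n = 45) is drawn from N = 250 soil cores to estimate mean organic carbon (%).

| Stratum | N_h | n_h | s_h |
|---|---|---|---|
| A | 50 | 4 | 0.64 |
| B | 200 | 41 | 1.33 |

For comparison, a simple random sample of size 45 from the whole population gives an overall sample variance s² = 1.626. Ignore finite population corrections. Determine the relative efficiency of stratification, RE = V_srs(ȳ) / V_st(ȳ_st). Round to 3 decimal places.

RE ≈ 1.140

V̂(ȳ_st) = Σ W_h² s_h²/n_h, with W_h = N_h/N and N = 250:
  stratum A: (50/250)²·0.64²/4 = 0.004096
  stratum B: (200/250)²·1.33²/41 = 0.0276121
V_st = 0.0317081
V_srs = s²/n = 1.626/45 = 0.0361333
Relative efficiency = V_srs / V_st = 0.0361333/0.0317081 = 1.1396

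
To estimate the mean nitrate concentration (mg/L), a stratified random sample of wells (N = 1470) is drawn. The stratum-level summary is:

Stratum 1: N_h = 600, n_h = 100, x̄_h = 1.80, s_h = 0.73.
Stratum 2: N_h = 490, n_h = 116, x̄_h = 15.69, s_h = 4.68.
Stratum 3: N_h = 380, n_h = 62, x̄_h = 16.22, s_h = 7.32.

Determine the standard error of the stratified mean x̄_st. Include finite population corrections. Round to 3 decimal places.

SE(x̄_st) ≈ 0.255

V̂(x̄_st) = Σ W_h² (1 − n_h/N_h) s_h²/n_h, with W_h = N_h/N and N = 1470:
  stratum 1: (600/1470)²·(1 − 100/600)·0.73²/100 = 0.000739831
  stratum 2: (490/1470)²·(1 − 116/490)·4.68²/116 = 0.0160128
  stratum 3: (380/1470)²·(1 − 62/380)·7.32²/62 = 0.0483289
V̂(x̄_st) = 0.0650815
SE(x̄_st) = √0.0650815 = 0.255111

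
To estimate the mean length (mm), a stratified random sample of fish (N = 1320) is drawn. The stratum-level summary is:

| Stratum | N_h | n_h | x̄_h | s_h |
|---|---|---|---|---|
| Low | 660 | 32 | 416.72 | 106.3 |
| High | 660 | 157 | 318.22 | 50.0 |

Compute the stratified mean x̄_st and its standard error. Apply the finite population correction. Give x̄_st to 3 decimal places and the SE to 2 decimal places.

x̄_st ≈ 367.470, SE ≈ 9.33

x̄_st = Σ W_h x̄_h = (660·416.72 + 660·318.22)/1320 = 367.47000
V̂(x̄_st) = Σ W_h² (1 − n_h/N_h) s_h²/n_h, with W_h = N_h/N and N = 1320:
  stratum Low: (660/1320)²·(1 − 32/660)·106.3²/32 = 83.9986
  stratum High: (660/1320)²·(1 − 157/660)·50.0²/157 = 3.03392
V̂(x̄_st) = 87.0326
SE(x̄_st) = √87.0326 = 9.32912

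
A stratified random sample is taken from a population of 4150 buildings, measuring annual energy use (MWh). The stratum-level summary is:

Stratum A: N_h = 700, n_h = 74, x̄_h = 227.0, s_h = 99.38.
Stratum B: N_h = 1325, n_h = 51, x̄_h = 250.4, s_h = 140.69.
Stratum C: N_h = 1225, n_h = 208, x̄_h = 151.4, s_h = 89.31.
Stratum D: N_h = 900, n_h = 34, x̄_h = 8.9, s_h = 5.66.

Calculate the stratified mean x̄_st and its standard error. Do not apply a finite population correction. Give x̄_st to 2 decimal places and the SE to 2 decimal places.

x̄_st = Σ W_h x̄_h = (700·227.0 + 1325·250.4 + 1225·151.4 + 900·8.9)/4150 = 164.85663
V̂(x̄_st) = Σ W_h² s_h²/n_h, with W_h = N_h/N and N = 4150:
  stratum A: (700/4150)²·99.38²/74 = 3.79722
  stratum B: (1325/4150)²·140.69²/51 = 39.5632
  stratum C: (1225/4150)²·89.31²/208 = 3.34128
  stratum D: (900/4150)²·5.66²/34 = 0.0443142
V̂(x̄_st) = 46.7461
SE(x̄_st) = √46.7461 = 6.83711

x̄_st ≈ 164.86, SE ≈ 6.84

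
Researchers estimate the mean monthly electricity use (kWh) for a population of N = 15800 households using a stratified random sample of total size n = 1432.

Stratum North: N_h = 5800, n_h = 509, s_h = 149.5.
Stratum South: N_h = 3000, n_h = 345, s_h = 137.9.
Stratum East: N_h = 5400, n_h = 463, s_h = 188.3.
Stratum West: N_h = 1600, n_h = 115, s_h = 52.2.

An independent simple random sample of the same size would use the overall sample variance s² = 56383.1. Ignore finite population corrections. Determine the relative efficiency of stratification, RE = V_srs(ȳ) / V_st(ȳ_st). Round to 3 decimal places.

RE ≈ 2.304

V̂(ȳ_st) = Σ W_h² s_h²/n_h, with W_h = N_h/N and N = 15800:
  stratum North: (5800/15800)²·149.5²/509 = 5.91707
  stratum South: (3000/15800)²·137.9²/345 = 1.98718
  stratum East: (5400/15800)²·188.3²/463 = 8.94526
  stratum West: (1600/15800)²·52.2²/115 = 0.242979
V_st = 17.0925
V_srs = s²/n = 56383.1/1432 = 39.3737
Relative efficiency = V_srs / V_st = 39.3737/17.0925 = 2.3036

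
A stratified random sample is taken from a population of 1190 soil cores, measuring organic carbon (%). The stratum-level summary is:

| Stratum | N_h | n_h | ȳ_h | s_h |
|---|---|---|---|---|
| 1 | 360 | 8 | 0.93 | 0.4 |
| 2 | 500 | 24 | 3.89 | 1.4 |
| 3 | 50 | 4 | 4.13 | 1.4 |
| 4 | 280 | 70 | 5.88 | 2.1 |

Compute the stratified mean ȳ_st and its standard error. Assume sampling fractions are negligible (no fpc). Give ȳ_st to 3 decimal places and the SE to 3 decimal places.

ȳ_st = Σ W_h ȳ_h = (360·0.93 + 500·3.89 + 50·4.13 + 280·5.88)/1190 = 3.47286
V̂(ȳ_st) = Σ W_h² s_h²/n_h, with W_h = N_h/N and N = 1190:
  stratum 1: (360/1190)²·0.4²/8 = 0.00183038
  stratum 2: (500/1190)²·1.4²/24 = 0.0144175
  stratum 3: (50/1190)²·1.4²/4 = 0.000865052
  stratum 4: (280/1190)²·2.1²/70 = 0.00348789
V̂(ȳ_st) = 0.0206009
SE(ȳ_st) = √0.0206009 = 0.14353

ȳ_st ≈ 3.473, SE ≈ 0.144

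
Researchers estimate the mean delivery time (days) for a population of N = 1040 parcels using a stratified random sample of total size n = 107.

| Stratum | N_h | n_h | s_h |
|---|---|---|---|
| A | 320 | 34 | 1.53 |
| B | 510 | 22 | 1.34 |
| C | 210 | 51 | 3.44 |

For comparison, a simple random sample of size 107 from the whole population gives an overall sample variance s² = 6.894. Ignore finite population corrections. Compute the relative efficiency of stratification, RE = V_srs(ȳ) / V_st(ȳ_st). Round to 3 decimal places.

RE ≈ 1.810

V̂(ȳ_st) = Σ W_h² s_h²/n_h, with W_h = N_h/N and N = 1040:
  stratum A: (320/1040)²·1.53²/34 = 0.00651834
  stratum B: (510/1040)²·1.34²/22 = 0.0196273
  stratum C: (210/1040)²·3.44²/51 = 0.0094606
V_st = 0.0356062
V_srs = s²/n = 6.894/107 = 0.0644299
Relative efficiency = V_srs / V_st = 0.0644299/0.0356062 = 1.8095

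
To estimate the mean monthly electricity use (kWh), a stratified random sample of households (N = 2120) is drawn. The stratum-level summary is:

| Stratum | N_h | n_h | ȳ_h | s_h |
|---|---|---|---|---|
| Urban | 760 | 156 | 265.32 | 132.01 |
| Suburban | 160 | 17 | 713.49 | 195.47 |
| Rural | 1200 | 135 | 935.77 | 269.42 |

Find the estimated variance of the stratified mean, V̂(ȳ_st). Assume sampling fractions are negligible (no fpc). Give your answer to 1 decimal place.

V̂(ȳ_st) ≈ 199.4

V̂(ȳ_st) = Σ W_h² s_h²/n_h, with W_h = N_h/N and N = 2120:
  stratum Urban: (760/2120)²·132.01²/156 = 14.3564
  stratum Suburban: (160/2120)²·195.47²/17 = 12.8021
  stratum Rural: (1200/2120)²·269.42²/135 = 172.273
V̂(ȳ_st) = 199.431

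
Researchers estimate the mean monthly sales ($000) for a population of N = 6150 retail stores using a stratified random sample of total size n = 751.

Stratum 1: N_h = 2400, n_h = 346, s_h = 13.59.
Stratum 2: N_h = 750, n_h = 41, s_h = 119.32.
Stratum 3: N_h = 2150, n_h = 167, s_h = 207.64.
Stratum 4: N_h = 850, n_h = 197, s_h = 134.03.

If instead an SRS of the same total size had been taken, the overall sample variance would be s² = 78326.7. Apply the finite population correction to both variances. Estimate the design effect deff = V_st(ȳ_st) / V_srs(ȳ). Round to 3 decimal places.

V̂(ȳ_st) = Σ W_h² (1 − n_h/N_h) s_h²/n_h, with W_h = N_h/N and N = 6150:
  stratum 1: (2400/6150)²·(1 − 346/2400)·13.59²/346 = 0.0695704
  stratum 2: (750/6150)²·(1 − 41/750)·119.32²/41 = 4.88202
  stratum 3: (2150/6150)²·(1 − 167/2150)·207.64²/167 = 29.1016
  stratum 4: (850/6150)²·(1 − 197/850)·134.03²/197 = 1.3382
V_st = 35.3914
V_srs = (1 − 751/6150)·78326.7/751 = 91.5605
deff = V_st / V_srs = 35.3914/91.5605 = 0.3865

deff ≈ 0.387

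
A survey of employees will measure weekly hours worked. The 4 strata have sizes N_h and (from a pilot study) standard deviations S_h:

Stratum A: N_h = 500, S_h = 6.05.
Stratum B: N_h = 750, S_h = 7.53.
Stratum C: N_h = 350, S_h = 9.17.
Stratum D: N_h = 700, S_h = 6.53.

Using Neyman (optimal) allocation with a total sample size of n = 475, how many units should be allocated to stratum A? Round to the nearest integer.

Neyman allocation: n_h = n · N_h S_h / Σ N_i S_i, with n = 475.
  stratum A: N_h·S_h = 500·6.05 = 3025.00
  stratum B: N_h·S_h = 750·7.53 = 5647.50
  stratum C: N_h·S_h = 350·9.17 = 3209.50
  stratum D: N_h·S_h = 700·6.53 = 4571.00
Σ N_h S_h = 16453.00
n for stratum A = 475·3025.00/16453.00 = 87.332 → 87

87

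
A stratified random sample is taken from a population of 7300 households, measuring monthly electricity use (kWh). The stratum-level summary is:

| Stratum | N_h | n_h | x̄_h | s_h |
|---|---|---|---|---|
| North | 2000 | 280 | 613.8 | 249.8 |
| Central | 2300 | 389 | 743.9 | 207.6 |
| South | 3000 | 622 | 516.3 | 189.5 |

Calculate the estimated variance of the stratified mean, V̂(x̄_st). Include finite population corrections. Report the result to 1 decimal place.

V̂(x̄_st) = Σ W_h² (1 − n_h/N_h) s_h²/n_h, with W_h = N_h/N and N = 7300:
  stratum North: (2000/7300)²·(1 − 280/2000)·249.8²/280 = 14.386
  stratum Central: (2300/7300)²·(1 − 389/2300)·207.6²/389 = 9.13793
  stratum South: (3000/7300)²·(1 − 622/3000)·189.5²/622 = 7.72886
V̂(x̄_st) = 31.2528

V̂(x̄_st) ≈ 31.3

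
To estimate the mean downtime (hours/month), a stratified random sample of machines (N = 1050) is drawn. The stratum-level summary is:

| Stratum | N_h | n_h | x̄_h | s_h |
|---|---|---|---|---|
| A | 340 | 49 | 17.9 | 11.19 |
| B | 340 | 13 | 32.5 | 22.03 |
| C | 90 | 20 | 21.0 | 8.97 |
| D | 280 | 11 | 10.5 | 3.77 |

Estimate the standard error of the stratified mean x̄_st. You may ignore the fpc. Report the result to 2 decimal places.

V̂(x̄_st) = Σ W_h² s_h²/n_h, with W_h = N_h/N and N = 1050:
  stratum A: (340/1050)²·11.19²/49 = 0.267944
  stratum B: (340/1050)²·22.03²/13 = 3.9144
  stratum C: (90/1050)²·8.97²/20 = 0.0295571
  stratum D: (280/1050)²·3.77²/11 = 0.0918814
V̂(x̄_st) = 4.30378
SE(x̄_st) = √4.30378 = 2.07456

SE(x̄_st) ≈ 2.07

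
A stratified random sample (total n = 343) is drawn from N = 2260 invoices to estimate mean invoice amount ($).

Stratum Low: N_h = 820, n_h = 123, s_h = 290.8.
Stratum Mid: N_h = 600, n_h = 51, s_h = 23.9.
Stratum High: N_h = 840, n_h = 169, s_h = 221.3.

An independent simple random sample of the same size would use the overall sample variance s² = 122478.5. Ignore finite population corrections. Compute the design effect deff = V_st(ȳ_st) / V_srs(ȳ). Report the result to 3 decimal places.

V̂(ȳ_st) = Σ W_h² s_h²/n_h, with W_h = N_h/N and N = 2260:
  stratum Low: (820/2260)²·290.8²/123 = 90.5096
  stratum Mid: (600/2260)²·23.9²/51 = 0.789426
  stratum High: (840/2260)²·221.3²/169 = 40.033
V_st = 131.332
V_srs = s²/n = 122478.5/343 = 357.08
deff = V_st / V_srs = 131.332/357.08 = 0.3678

deff ≈ 0.368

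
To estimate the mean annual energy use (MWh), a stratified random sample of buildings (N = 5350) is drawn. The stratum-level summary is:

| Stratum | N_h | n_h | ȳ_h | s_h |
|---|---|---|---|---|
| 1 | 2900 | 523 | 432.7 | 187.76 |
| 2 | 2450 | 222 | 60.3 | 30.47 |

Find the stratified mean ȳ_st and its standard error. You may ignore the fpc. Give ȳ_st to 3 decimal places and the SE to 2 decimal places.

ȳ_st ≈ 262.162, SE ≈ 4.55

ȳ_st = Σ W_h ȳ_h = (2900·432.7 + 2450·60.3)/5350 = 262.16168
V̂(ȳ_st) = Σ W_h² s_h²/n_h, with W_h = N_h/N and N = 5350:
  stratum 1: (2900/5350)²·187.76²/523 = 19.8058
  stratum 2: (2450/5350)²·30.47²/222 = 0.877034
V̂(ȳ_st) = 20.6829
SE(ȳ_st) = √20.6829 = 4.54784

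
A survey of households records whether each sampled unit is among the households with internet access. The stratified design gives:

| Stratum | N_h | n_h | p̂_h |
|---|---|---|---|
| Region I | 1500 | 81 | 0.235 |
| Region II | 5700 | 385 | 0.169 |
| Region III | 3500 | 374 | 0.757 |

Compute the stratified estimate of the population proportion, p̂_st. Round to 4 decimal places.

p̂_st ≈ 0.3706

N = 10700; stratum weights W_h = N_h/N.
p̂_st = Σ W_h p̂_h = (1500·0.235 + 5700·0.169 + 3500·0.757)/10700 = 0.37059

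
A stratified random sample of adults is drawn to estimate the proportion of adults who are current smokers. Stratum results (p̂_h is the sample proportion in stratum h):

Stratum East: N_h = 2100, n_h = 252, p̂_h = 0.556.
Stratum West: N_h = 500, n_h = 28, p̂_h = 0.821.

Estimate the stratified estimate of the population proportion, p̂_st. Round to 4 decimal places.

N = 2600; stratum weights W_h = N_h/N.
p̂_st = Σ W_h p̂_h = (2100·0.556 + 500·0.821)/2600 = 0.60696

p̂_st ≈ 0.6070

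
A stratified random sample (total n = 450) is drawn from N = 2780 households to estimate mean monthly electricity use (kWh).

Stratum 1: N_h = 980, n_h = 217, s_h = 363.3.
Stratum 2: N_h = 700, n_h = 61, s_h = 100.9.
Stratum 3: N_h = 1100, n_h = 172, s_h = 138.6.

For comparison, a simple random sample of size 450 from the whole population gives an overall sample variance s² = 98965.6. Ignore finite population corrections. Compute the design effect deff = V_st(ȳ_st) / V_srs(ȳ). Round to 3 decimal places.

deff ≈ 0.471

V̂(ȳ_st) = Σ W_h² s_h²/n_h, with W_h = N_h/N and N = 2780:
  stratum 1: (980/2780)²·363.3²/217 = 75.5847
  stratum 2: (700/2780)²·100.9²/61 = 10.5818
  stratum 3: (1100/2780)²·138.6²/172 = 17.4861
V_st = 103.653
V_srs = s²/n = 98965.6/450 = 219.924
deff = V_st / V_srs = 103.653/219.924 = 0.4713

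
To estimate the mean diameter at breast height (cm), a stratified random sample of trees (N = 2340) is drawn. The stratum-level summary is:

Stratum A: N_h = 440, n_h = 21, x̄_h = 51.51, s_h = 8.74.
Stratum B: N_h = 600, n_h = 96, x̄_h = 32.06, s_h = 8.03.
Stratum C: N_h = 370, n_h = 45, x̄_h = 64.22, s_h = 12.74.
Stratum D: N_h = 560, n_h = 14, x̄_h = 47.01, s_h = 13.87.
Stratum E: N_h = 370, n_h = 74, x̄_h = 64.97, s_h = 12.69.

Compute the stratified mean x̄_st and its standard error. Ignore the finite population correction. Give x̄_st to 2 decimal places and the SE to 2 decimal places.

x̄_st = Σ W_h x̄_h = (440·51.51 + 600·32.06 + 370·64.22 + 560·47.01 + 370·64.97)/2340 = 49.58389
V̂(x̄_st) = Σ W_h² s_h²/n_h, with W_h = N_h/N and N = 2340:
  stratum A: (440/2340)²·8.74²/21 = 0.128611
  stratum B: (600/2340)²·8.03²/96 = 0.0441602
  stratum C: (370/2340)²·12.74²/45 = 0.0901775
  stratum D: (560/2340)²·13.87²/14 = 0.78699
  stratum E: (370/2340)²·12.69²/74 = 0.0544081
V̂(x̄_st) = 1.10435
SE(x̄_st) = √1.10435 = 1.05088

x̄_st ≈ 49.58, SE ≈ 1.05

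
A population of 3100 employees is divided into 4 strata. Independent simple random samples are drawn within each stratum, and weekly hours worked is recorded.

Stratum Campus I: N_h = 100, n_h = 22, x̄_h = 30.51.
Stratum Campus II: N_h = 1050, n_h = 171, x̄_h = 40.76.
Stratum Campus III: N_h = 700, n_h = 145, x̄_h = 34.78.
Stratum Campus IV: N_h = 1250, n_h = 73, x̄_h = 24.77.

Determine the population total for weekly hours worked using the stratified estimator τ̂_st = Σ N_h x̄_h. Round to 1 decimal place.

τ̂_st ≈ 101157.5

τ̂_st = Σ N_h x̄_h = 100·30.51 + 1050·40.76 + 700·34.78 + 1250·24.77 = 101157.5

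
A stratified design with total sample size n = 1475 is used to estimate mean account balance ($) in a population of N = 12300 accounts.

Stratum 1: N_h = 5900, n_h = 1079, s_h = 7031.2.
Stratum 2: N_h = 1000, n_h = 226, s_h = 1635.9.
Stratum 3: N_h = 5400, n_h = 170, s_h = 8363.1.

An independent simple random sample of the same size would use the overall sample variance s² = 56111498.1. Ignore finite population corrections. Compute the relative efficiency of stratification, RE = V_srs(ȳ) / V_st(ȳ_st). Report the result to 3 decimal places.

V̂(ȳ_st) = Σ W_h² s_h²/n_h, with W_h = N_h/N and N = 12300:
  stratum 1: (5900/12300)²·7031.2²/1079 = 10542.2
  stratum 2: (1000/12300)²·1635.9²/226 = 78.2699
  stratum 3: (5400/12300)²·8363.1²/170 = 79298.1
V_st = 89918.6
V_srs = s²/n = 56111498.1/1475 = 38041.7
Relative efficiency = V_srs / V_st = 38041.7/89918.6 = 0.4231

RE ≈ 0.423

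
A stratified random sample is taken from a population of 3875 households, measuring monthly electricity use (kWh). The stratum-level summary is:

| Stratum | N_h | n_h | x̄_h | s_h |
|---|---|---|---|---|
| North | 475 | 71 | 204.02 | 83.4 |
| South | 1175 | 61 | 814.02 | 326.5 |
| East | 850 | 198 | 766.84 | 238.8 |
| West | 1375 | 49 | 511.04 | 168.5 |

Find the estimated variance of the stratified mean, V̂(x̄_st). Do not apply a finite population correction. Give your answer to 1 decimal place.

V̂(x̄_st) = Σ W_h² s_h²/n_h, with W_h = N_h/N and N = 3875:
  stratum North: (475/3875)²·83.4²/71 = 1.47203
  stratum South: (1175/3875)²·326.5²/61 = 160.683
  stratum East: (850/3875)²·238.8²/198 = 13.8579
  stratum West: (1375/3875)²·168.5²/49 = 72.9568
V̂(x̄_st) = 248.969

V̂(x̄_st) ≈ 249.0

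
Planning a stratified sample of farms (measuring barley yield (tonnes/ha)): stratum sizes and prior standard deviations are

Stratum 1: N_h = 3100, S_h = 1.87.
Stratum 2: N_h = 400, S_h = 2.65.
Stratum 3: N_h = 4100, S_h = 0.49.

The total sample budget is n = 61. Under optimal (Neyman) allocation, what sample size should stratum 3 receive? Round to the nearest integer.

Neyman allocation: n_h = n · N_h S_h / Σ N_i S_i, with n = 61.
  stratum 1: N_h·S_h = 3100·1.87 = 5797.00
  stratum 2: N_h·S_h = 400·2.65 = 1060.00
  stratum 3: N_h·S_h = 4100·0.49 = 2009.00
Σ N_h S_h = 8866.00
n for stratum 3 = 61·2009.00/8866.00 = 13.822 → 14

14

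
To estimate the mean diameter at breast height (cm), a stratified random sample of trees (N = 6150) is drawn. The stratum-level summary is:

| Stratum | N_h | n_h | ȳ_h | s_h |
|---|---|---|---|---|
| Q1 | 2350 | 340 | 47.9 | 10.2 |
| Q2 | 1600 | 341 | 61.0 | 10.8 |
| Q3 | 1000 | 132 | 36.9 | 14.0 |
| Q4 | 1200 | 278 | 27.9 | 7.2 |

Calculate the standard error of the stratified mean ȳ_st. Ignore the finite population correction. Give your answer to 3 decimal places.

V̂(ȳ_st) = Σ W_h² s_h²/n_h, with W_h = N_h/N and N = 6150:
  stratum Q1: (2350/6150)²·10.2²/340 = 0.0446794
  stratum Q2: (1600/6150)²·10.8²/341 = 0.0231517
  stratum Q3: (1000/6150)²·14.0²/132 = 0.0392583
  stratum Q4: (1200/6150)²·7.2²/278 = 0.00709958
V̂(ȳ_st) = 0.114189
SE(ȳ_st) = √0.114189 = 0.337919

SE(ȳ_st) ≈ 0.338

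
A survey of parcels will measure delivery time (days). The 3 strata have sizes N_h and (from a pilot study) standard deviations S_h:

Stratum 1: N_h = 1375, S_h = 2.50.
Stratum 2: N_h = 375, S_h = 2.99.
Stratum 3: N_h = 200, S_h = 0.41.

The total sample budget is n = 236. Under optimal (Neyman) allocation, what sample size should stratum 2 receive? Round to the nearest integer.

Neyman allocation: n_h = n · N_h S_h / Σ N_i S_i, with n = 236.
  stratum 1: N_h·S_h = 1375·2.50 = 3437.50
  stratum 2: N_h·S_h = 375·2.99 = 1121.25
  stratum 3: N_h·S_h = 200·0.41 = 82.00
Σ N_h S_h = 4640.75
n for stratum 2 = 236·1121.25/4640.75 = 57.020 → 57

57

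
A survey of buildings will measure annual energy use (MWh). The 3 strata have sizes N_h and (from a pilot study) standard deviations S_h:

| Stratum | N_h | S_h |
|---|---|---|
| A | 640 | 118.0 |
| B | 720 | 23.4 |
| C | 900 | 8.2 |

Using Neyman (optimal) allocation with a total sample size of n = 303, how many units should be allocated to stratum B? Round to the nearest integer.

51

Neyman allocation: n_h = n · N_h S_h / Σ N_i S_i, with n = 303.
  stratum A: N_h·S_h = 640·118.0 = 75520.00
  stratum B: N_h·S_h = 720·23.4 = 16848.00
  stratum C: N_h·S_h = 900·8.2 = 7380.00
Σ N_h S_h = 99748.00
n for stratum B = 303·16848.00/99748.00 = 51.178 → 51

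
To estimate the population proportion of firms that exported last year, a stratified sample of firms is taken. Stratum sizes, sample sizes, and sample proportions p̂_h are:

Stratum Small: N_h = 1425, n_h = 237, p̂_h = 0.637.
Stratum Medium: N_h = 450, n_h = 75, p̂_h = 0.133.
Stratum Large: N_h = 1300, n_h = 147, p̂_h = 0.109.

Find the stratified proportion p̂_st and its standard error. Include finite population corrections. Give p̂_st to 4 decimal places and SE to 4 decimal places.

p̂_st ≈ 0.3494, SE ≈ 0.0170

N = 3175; stratum weights W_h = N_h/N.
p̂_st = Σ W_h p̂_h = (1425·0.637 + 450·0.133 + 1300·0.109)/3175 = 0.34938
V̂(p̂_st) = Σ W_h² (1 − n_h/N_h) p̂_h(1−p̂_h)/(n_h−1):
  stratum Small: (1425/3175)²·(1 − 237/1425)·0.637·0.363/236 = 0.000164542
  stratum Medium: (450/3175)²·(1 − 75/450)·0.133·0.867/74 = 2.60853e-05
  stratum Large: (1300/3175)²·(1 − 147/1300)·0.109·0.891/146 = 9.89092e-05
V̂(p̂_st) = 0.000289537; SE = √V̂ = 0.0170158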